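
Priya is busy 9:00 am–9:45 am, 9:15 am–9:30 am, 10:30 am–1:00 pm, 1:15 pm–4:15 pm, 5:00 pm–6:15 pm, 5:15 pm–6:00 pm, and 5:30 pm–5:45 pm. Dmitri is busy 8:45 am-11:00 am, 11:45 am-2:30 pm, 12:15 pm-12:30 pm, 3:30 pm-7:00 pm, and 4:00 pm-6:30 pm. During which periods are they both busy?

First set merges to 9:00 am–9:45 am, 10:30 am–1:00 pm, 1:15 pm–4:15 pm, 5:00 pm–6:15 pm.
Second set merges to 8:45 am–11:00 am, 11:45 am–2:30 pm, 3:30 pm–7:00 pm.
9:00 am–9:45 am overlaps B on 9:00 am–9:45 am.
10:30 am–1:00 pm overlaps B on 10:30 am–11:00 am, 11:45 am–1:00 pm.
1:15 pm–4:15 pm overlaps B on 1:15 pm–2:30 pm, 3:30 pm–4:15 pm.
5:00 pm–6:15 pm overlaps B on 5:00 pm–6:15 pm.

9:00 am–9:45 am, 10:30 am–11:00 am, 11:45 am–1:00 pm, 1:15 pm–2:30 pm, 3:30 pm–4:15 pm, 5:00 pm–6:15 pm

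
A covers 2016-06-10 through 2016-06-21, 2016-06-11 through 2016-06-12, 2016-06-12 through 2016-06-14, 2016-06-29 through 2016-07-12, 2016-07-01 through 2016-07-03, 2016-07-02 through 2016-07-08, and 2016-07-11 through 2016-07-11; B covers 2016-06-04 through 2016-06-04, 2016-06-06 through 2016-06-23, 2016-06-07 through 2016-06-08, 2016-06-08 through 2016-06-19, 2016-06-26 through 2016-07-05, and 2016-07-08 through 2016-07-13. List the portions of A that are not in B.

A, merged: 2016-06-10 through 2016-06-21, 2016-06-29 through 2016-07-12.
B, merged: 2016-06-04 through 2016-06-04, 2016-06-06 through 2016-06-23, 2016-06-26 through 2016-07-05, 2016-07-08 through 2016-07-13.
2016-06-10 through 2016-06-21 lies entirely inside B → drops out.
2016-06-29 through 2016-07-12 with B removed leaves 2016-07-06 through 2016-07-07.

2016-07-06 through 2016-07-07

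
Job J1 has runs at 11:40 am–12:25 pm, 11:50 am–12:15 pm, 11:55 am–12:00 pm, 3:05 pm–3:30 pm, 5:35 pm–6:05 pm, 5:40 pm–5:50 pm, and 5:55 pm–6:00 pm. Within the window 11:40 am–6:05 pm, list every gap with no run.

12:25 pm–3:05 pm, 3:30 pm–5:35 pm

Covered (merged): 11:40 am–12:25 pm, 3:05 pm–3:30 pm, 5:35 pm–6:05 pm.
Complement within 11:40 am–6:05 pm: 12:25 pm–3:05 pm, 3:30 pm–5:35 pm.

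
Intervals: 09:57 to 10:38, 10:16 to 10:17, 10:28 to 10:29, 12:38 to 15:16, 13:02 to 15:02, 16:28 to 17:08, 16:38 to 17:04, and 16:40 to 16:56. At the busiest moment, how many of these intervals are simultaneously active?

3

Walk the sorted start/end points keeping a running depth.
The depth first hits 3 at 16:40.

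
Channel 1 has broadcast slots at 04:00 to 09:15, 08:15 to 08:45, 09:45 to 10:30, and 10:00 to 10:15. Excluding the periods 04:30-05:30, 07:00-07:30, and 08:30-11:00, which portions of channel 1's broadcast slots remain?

A, merged: 04:00–09:15, 09:45–10:30.
04:00–09:15 minus B → 04:00–04:30, 05:30–07:00, 07:30–08:30.
09:45–10:30: fully covered by B → removed.

04:00–04:30, 05:30–07:00, 07:30–08:30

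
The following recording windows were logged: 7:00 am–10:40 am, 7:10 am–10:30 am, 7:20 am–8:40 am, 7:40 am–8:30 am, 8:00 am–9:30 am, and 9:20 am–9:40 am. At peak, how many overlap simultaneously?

5

Sweep endpoints in order; track running count of active intervals.
Peak of 5 reached at 8:00 am.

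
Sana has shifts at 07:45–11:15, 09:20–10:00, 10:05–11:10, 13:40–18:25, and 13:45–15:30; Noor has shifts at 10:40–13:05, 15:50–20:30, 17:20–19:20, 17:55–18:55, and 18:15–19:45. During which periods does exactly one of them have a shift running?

07:45–10:40, 11:15–13:05, 13:40–15:50, 18:25–20:30

A, merged: 07:45–11:15, 13:40–18:25.
B, merged: 10:40–13:05, 15:50–20:30.
Only in the first: 07:45–10:40, 13:40–15:50.
Only in the second: 11:15–13:05, 18:25–20:30.
Together these are the periods covered by exactly one.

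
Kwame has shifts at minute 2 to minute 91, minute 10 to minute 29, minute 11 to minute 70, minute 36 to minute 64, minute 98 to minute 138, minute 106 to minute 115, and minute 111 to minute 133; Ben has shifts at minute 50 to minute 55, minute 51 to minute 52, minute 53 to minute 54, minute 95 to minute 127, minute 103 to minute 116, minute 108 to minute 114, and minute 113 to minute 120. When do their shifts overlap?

minute 50 to minute 55, minute 98 to minute 127

A, merged: minute 2 to minute 91, minute 98 to minute 138.
B, merged: minute 50 to minute 55, minute 95 to minute 127.
minute 2 to minute 91 meets the second set on minute 50 to minute 55.
minute 98 to minute 138 meets the second set on minute 98 to minute 127.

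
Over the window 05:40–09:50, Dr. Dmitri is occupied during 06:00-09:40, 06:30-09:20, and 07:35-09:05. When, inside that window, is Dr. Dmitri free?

The merged coverage is 06:00-09:40.
Complement within 05:40-09:50: 05:40-06:00, 09:40-09:50.

05:40-06:00, 09:40-09:50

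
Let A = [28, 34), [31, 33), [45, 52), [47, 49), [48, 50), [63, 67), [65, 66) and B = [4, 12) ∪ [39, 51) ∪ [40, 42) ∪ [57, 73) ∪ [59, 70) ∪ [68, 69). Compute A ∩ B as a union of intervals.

[45, 51) ∪ [63, 67)

A, merged: [28, 34), [45, 52), [63, 67).
B, merged: [4, 12), [39, 51), [57, 73).
[28, 34): no overlap with the second set.
[45, 52) meets the second set on [45, 51).
[63, 67) meets the second set on [63, 67).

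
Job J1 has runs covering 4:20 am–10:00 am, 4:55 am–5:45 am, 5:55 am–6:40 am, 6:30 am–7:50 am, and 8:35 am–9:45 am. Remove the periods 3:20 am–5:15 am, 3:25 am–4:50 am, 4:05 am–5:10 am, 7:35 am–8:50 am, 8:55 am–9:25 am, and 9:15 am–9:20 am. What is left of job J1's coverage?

5:15 am-7:35 am, 8:50 am-8:55 am, 9:25 am-10:00 am

A, merged: 4:20 am-10:00 am.
B, merged: 3:20 am-5:15 am, 7:35 am-8:50 am, 8:55 am-9:25 am.
4:20 am-10:00 am with B removed leaves 5:15 am-7:35 am, 8:50 am-8:55 am, 9:25 am-10:00 am.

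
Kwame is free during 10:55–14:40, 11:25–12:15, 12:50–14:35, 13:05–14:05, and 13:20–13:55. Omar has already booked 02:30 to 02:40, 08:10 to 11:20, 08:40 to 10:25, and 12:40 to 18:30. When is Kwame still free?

11:20–12:40

First set merges to 10:55–14:40.
Second set merges to 02:30–02:40, 08:10–11:20, 12:40–18:30.
10:55–14:40 minus B → 11:20–12:40.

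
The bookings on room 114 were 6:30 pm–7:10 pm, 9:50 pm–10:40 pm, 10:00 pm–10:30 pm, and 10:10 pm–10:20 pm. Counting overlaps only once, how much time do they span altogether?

1 h 30 min

Merged: 6:30 pm–7:10 pm, 9:50 pm–10:40 pm.
Lengths: 40 min + 50 min = 1 h 30 min.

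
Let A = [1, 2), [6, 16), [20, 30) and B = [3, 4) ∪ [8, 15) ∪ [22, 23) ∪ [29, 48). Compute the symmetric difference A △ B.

A \ B = [1, 2), [6, 8), [15, 16), [20, 22), [23, 29).
B \ A = [3, 4), [30, 48).
Union of the two gives the symmetric difference.

[1, 2) ∪ [3, 4) ∪ [6, 8) ∪ [15, 16) ∪ [20, 22) ∪ [23, 29) ∪ [30, 48)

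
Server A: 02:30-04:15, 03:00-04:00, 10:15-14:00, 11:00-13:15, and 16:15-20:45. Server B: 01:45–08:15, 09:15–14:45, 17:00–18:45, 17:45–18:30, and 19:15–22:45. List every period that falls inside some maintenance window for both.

A, merged: 02:30–04:15, 10:15–14:00, 16:15–20:45.
B, merged: 01:45–08:15, 09:15–14:45, 17:00–18:45, 19:15–22:45.
02:30–04:15 meets the second set on 02:30–04:15.
10:15–14:00 meets the second set on 10:15–14:00.
16:15–20:45 meets the second set on 17:00–18:45, 19:15–20:45.

02:30–04:15, 10:15–14:00, 17:00–18:45, 19:15–20:45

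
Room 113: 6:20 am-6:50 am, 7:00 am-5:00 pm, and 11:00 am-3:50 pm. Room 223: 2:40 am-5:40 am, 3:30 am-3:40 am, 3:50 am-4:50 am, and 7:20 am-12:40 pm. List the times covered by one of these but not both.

Merge the first list: 6:20 am-6:50 am, 7:00 am-5:00 pm.
Merge the second list: 2:40 am-5:40 am, 7:20 am-12:40 pm.
Only in the first: 6:20 am-6:50 am, 7:00 am-7:20 am, 12:40 pm-5:00 pm.
Only in the second: 2:40 am-5:40 am.
Together these are the periods covered by exactly one.

2:40 am-5:40 am, 6:20 am-6:50 am, 7:00 am-7:20 am, 12:40 pm-5:00 pm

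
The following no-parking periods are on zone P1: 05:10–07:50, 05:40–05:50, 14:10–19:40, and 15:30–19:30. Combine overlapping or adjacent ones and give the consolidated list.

05:40-05:50 overlaps/touches 05:10-07:50 → extend to 05:10-07:50.
14:10-19:40 is disjoint → start new block.
15:30-19:30 overlaps/touches 14:10-19:40 → extend to 14:10-19:40.

05:10-07:50, 14:10-19:40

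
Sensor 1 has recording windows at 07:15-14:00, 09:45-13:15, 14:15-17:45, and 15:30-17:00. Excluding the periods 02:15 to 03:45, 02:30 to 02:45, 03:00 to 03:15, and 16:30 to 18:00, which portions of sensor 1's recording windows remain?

A, merged: 07:15–14:00, 14:15–17:45.
B, merged: 02:15–03:45, 16:30–18:00.
07:15–14:00: nothing removed.
14:15–17:45 \ B = 14:15–16:30.

07:15–14:00, 14:15–16:30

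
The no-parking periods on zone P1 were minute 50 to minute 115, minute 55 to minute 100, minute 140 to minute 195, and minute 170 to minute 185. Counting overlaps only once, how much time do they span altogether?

120 minutes

Merged: minute 50 to minute 115, minute 140 to minute 195.
Lengths: 65 minutes + 55 minutes = 120 minutes.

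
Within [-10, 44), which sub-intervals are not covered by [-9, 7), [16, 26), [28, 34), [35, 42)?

The merged coverage is [-9, 7), [16, 26), [28, 34), [35, 42).
Complement within [-10, 44): [-10, -9), [7, 16), [26, 28), [34, 35), [42, 44).

[-10, -9) ∪ [7, 16) ∪ [26, 28) ∪ [34, 35) ∪ [42, 44)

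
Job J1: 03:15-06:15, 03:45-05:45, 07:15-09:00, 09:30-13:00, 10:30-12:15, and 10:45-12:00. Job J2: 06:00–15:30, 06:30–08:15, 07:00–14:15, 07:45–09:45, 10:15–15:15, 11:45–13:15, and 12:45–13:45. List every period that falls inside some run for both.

First set merges to 03:15–06:15, 07:15–09:00, 09:30–13:00.
Second set merges to 06:00–15:30.
03:15–06:15 overlaps B on 06:00–06:15.
07:15–09:00 overlaps B on 07:15–09:00.
09:30–13:00 overlaps B on 09:30–13:00.

06:00–06:15, 07:15–09:00, 09:30–13:00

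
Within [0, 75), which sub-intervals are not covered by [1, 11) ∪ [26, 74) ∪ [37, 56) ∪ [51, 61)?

[0, 1) ∪ [11, 26) ∪ [74, 75)

After merging, the occupied span is [1, 11), [26, 74).
Complement within [0, 75): [0, 1), [11, 26), [74, 75).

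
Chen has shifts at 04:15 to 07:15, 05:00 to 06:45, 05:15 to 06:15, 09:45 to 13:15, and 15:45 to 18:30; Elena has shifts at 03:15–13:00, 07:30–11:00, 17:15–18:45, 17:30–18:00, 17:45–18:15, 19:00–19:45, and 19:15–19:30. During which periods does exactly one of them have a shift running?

03:15-04:15, 07:15-09:45, 13:00-13:15, 15:45-17:15, 18:30-18:45, 19:00-19:45

First set merges to 04:15-07:15, 09:45-13:15, 15:45-18:30.
Second set merges to 03:15-13:00, 17:15-18:45, 19:00-19:45.
A but not B: 13:00-13:15, 15:45-17:15.
B but not A: 03:15-04:15, 07:15-09:45, 18:30-18:45, 19:00-19:45.
Combining gives A △ B.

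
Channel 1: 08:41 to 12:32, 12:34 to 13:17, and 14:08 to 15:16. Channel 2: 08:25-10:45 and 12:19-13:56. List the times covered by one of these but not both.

Only in the first: 10:45–12:19, 14:08–15:16.
Only in the second: 08:25–08:41, 12:32–12:34, 13:17–13:56.
Together these are the periods covered by exactly one.

08:25–08:41, 10:45–12:19, 12:32–12:34, 13:17–13:56, 14:08–15:16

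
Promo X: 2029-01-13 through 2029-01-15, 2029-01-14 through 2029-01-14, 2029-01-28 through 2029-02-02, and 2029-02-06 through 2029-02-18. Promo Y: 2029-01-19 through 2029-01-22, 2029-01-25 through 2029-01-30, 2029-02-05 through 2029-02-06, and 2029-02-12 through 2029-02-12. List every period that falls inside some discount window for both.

2029-01-28 through 2029-01-30, 2029-02-06 through 2029-02-06, 2029-02-12 through 2029-02-12

A, merged: 2029-01-13 through 2029-01-15, 2029-01-28 through 2029-02-02, 2029-02-06 through 2029-02-18.
2029-01-13 through 2029-01-15: no overlap with the second set.
2029-01-28 through 2029-02-02 meets the second set on 2029-01-28 through 2029-01-30.
2029-02-06 through 2029-02-18 meets the second set on 2029-02-06 through 2029-02-06, 2029-02-12 through 2029-02-12.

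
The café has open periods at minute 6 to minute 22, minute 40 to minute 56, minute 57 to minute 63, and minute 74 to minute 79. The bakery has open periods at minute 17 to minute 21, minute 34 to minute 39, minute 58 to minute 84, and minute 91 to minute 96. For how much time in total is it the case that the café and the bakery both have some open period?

A ∩ B = minute 17 to minute 21, minute 58 to minute 63, minute 74 to minute 79.
Total: 4 minutes + 5 minutes + 5 minutes = 14 minutes.

14 minutes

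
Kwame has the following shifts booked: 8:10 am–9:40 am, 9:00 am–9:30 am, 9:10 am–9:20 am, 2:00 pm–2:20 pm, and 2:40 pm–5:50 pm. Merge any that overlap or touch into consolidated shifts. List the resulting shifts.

9:00 am-9:30 am overlaps/touches 8:10 am-9:40 am → extend to 8:10 am-9:40 am.
9:10 am-9:20 am overlaps/touches 8:10 am-9:40 am → extend to 8:10 am-9:40 am.
2:00 pm-2:20 pm is disjoint → start new block.
2:40 pm-5:50 pm is disjoint → start new block.

8:10 am-9:40 am, 2:00 pm-2:20 pm, 2:40 pm-5:50 pm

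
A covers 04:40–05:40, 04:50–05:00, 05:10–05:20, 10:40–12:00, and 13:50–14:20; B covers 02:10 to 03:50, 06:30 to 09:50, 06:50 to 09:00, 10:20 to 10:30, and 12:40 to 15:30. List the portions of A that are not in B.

A, merged: 04:40-05:40, 10:40-12:00, 13:50-14:20.
B, merged: 02:10-03:50, 06:30-09:50, 10:20-10:30, 12:40-15:30.
04:40-05:40 is untouched.
10:40-12:00 is untouched.
13:50-14:20 lies entirely inside B → drops out.

04:40-05:40, 10:40-12:00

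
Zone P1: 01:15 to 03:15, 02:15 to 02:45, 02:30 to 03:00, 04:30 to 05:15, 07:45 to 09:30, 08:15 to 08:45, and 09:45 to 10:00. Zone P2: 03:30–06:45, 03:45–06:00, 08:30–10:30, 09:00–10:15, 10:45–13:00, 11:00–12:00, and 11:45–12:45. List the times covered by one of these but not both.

First set merges to 01:15–03:15, 04:30–05:15, 07:45–09:30, 09:45–10:00.
Second set merges to 03:30–06:45, 08:30–10:30, 10:45–13:00.
A \ B = 01:15–03:15, 07:45–08:30.
B \ A = 03:30–04:30, 05:15–06:45, 09:30–09:45, 10:00–10:30, 10:45–13:00.
Union of the two gives the symmetric difference.

01:15–03:15, 03:30–04:30, 05:15–06:45, 07:45–08:30, 09:30–09:45, 10:00–10:30, 10:45–13:00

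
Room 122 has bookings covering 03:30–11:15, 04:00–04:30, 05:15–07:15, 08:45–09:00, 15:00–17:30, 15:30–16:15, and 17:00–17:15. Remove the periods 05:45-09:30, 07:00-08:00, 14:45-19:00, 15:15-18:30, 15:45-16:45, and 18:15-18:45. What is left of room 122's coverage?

Merge the first list: 03:30–11:15, 15:00–17:30.
Merge the second list: 05:45–09:30, 14:45–19:00.
03:30–11:15 \ B = 03:30–05:45, 09:30–11:15.
15:00–17:30: entirely removed.

03:30–05:45, 09:30–11:15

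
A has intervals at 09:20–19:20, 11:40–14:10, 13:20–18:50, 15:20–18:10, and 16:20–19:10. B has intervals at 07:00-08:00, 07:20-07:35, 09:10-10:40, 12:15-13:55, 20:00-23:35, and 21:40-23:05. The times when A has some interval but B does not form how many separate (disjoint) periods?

A, merged: 09:20-19:20.
B, merged: 07:00-08:00, 09:10-10:40, 12:15-13:55, 20:00-23:35.
A \ B = 10:40-12:15, 13:55-19:20.
That is 2 disjoint pieces.

2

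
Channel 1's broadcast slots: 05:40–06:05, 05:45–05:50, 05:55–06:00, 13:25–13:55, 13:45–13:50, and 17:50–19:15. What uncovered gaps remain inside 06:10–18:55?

06:10-13:25, 13:55-17:50

After merging, the occupied span is 05:40-06:05, 13:25-13:55, 17:50-19:15.
Uncovered inside 06:10-18:55: 06:10-13:25, 13:55-17:50.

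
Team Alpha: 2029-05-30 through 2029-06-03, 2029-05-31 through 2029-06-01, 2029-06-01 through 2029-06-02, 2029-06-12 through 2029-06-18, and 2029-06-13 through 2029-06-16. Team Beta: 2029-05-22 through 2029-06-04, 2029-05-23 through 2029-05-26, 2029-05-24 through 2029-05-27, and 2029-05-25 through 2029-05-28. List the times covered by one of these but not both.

Merge the first list: 2029-05-30 through 2029-06-03, 2029-06-12 through 2029-06-18.
Merge the second list: 2029-05-22 through 2029-06-04.
A but not B: 2029-06-12 through 2029-06-18.
B but not A: 2029-05-22 through 2029-05-29, 2029-06-04 through 2029-06-04.
Combining gives A △ B.

2029-05-22 through 2029-05-29, 2029-06-04 through 2029-06-04, 2029-06-12 through 2029-06-18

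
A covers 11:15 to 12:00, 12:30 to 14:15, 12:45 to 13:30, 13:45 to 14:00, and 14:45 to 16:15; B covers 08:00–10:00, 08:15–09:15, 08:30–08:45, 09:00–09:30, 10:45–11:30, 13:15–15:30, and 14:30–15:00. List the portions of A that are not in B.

11:30–12:00, 12:30–13:15, 15:30–16:15

First set merges to 11:15–12:00, 12:30–14:15, 14:45–16:15.
Second set merges to 08:00–10:00, 10:45–11:30, 13:15–15:30.
11:15–12:00 \ B = 11:30–12:00.
12:30–14:15 \ B = 12:30–13:15.
14:45–16:15 \ B = 15:30–16:15.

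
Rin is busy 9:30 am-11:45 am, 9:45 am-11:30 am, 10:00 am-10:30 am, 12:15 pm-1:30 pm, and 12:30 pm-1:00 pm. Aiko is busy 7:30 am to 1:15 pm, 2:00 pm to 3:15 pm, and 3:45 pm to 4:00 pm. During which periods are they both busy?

First set merges to 9:30 am–11:45 am, 12:15 pm–1:30 pm.
9:30 am–11:45 am ∩ B → 9:30 am–11:45 am.
12:15 pm–1:30 pm ∩ B → 12:15 pm–1:15 pm.

9:30 am–11:45 am, 12:15 pm–1:15 pm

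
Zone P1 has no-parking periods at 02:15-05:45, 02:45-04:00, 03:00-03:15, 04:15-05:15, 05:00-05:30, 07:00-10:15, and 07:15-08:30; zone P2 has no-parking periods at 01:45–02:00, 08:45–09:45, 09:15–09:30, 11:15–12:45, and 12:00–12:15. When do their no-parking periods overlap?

A, merged: 02:15–05:45, 07:00–10:15.
B, merged: 01:45–02:00, 08:45–09:45, 11:15–12:45.
02:15–05:45: no overlap with the second set.
07:00–10:15 meets the second set on 08:45–09:45.

08:45–09:45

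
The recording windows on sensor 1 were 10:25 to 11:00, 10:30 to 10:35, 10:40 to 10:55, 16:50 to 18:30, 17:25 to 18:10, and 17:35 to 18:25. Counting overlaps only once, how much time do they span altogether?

Merged: 10:25-11:00, 16:50-18:30.
Lengths: 35 min + 1 h 40 min = 2 h 15 min.

2 h 15 min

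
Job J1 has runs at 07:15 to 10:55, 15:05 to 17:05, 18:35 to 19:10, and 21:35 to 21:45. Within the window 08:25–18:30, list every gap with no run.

10:55–15:05, 17:05–18:30

After merging, the occupied span is 07:15–10:55, 15:05–17:05, 18:35–19:10, 21:35–21:45.
Uncovered inside 08:25–18:30: 10:55–15:05, 17:05–18:30.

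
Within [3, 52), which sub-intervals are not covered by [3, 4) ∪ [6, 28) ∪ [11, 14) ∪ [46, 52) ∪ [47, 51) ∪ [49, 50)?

Covered (merged): [3, 4), [6, 28), [46, 52).
Uncovered inside [3, 52): [4, 6), [28, 46).

[4, 6) ∪ [28, 46)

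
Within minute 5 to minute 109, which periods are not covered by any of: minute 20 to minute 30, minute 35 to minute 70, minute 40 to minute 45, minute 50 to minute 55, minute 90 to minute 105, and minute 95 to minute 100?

minute 5 to minute 20, minute 30 to minute 35, minute 70 to minute 90, minute 105 to minute 109

After merging, the occupied span is minute 20 to minute 30, minute 35 to minute 70, minute 90 to minute 105.
Complement within minute 5 to minute 109: minute 5 to minute 20, minute 30 to minute 35, minute 70 to minute 90, minute 105 to minute 109.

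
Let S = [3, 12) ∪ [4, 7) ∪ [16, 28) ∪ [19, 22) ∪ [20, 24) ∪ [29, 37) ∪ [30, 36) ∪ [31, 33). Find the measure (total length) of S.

Merged: [3, 12), [16, 28), [29, 37).
Lengths: 9 + 12 + 8 = 29.

29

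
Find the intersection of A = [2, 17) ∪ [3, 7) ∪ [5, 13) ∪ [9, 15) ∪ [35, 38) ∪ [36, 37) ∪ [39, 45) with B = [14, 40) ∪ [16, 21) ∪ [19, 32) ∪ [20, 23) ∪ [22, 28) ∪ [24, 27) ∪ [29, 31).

[14, 17) ∪ [35, 38) ∪ [39, 40)

A, merged: [2, 17), [35, 38), [39, 45).
B, merged: [14, 40).
[2, 17) overlaps B on [14, 17).
[35, 38) overlaps B on [35, 38).
[39, 45) overlaps B on [39, 40).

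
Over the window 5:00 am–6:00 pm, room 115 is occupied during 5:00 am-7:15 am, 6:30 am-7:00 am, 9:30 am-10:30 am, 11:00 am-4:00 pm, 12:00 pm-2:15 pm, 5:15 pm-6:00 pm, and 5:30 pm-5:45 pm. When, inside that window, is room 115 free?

Covered (merged): 5:00 am–7:15 am, 9:30 am–10:30 am, 11:00 am–4:00 pm, 5:15 pm–6:00 pm.
Uncovered inside 5:00 am–6:00 pm: 7:15 am–9:30 am, 10:30 am–11:00 am, 4:00 pm–5:15 pm.

7:15 am–9:30 am, 10:30 am–11:00 am, 4:00 pm–5:15 pm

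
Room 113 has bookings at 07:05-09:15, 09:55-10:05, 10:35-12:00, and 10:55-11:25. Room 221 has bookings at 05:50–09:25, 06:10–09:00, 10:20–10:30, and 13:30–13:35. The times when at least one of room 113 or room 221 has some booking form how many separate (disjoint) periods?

Merge the first list: 07:05-09:15, 09:55-10:05, 10:35-12:00.
Merge the second list: 05:50-09:25, 10:20-10:30, 13:30-13:35.
A ∪ B = 05:50-09:25, 09:55-10:05, 10:20-10:30, 10:35-12:00, 13:30-13:35.
That is 5 disjoint pieces.

5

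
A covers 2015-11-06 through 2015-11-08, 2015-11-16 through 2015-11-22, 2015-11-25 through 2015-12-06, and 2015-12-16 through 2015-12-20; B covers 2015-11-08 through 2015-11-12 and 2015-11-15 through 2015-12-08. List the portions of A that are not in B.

2015-11-06 through 2015-11-07, 2015-12-16 through 2015-12-20

2015-11-06 through 2015-11-08 minus B → 2015-11-06 through 2015-11-07.
2015-11-16 through 2015-11-22: fully covered by B → removed.
2015-11-25 through 2015-12-06: fully covered by B → removed.
2015-12-16 through 2015-12-20: no B overlap → unchanged.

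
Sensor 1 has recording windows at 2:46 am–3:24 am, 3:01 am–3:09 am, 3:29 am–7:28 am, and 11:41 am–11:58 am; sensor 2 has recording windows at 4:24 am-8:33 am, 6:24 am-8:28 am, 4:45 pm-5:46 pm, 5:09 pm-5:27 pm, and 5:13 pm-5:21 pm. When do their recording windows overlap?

4:24 am–7:28 am

First set merges to 2:46 am–3:24 am, 3:29 am–7:28 am, 11:41 am–11:58 am.
Second set merges to 4:24 am–8:33 am, 4:45 pm–5:46 pm.
2:46 am–3:24 am: no overlap with the second set.
3:29 am–7:28 am meets the second set on 4:24 am–7:28 am.
11:41 am–11:58 am: no overlap with the second set.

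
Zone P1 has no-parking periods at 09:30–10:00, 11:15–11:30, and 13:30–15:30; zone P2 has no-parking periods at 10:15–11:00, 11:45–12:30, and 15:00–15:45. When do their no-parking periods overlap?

09:30-10:00: no overlap with the second set.
11:15-11:30: no overlap with the second set.
13:30-15:30 meets the second set on 15:00-15:30.

15:00-15:30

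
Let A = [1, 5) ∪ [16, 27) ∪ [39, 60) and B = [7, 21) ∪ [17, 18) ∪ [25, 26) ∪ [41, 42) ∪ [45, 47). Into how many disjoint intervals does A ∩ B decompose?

Merge the second list: [7, 21), [25, 26), [41, 42), [45, 47).
A ∩ B = [16, 21), [25, 26), [41, 42), [45, 47).
That is 4 disjoint pieces.

4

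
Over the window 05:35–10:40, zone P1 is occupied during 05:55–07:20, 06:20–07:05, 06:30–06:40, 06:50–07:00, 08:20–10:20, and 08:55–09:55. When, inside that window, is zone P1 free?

05:35–05:55, 07:20–08:20, 10:20–10:40

The merged coverage is 05:55–07:20, 08:20–10:20.
Gaps within 05:35–10:40: 05:35–05:55, 07:20–08:20, 10:20–10:40.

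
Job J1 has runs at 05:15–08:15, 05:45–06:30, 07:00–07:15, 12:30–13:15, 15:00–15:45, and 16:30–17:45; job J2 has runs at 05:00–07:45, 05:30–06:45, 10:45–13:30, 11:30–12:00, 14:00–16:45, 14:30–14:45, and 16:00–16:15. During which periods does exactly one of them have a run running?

A, merged: 05:15–08:15, 12:30–13:15, 15:00–15:45, 16:30–17:45.
B, merged: 05:00–07:45, 10:45–13:30, 14:00–16:45.
A but not B: 07:45–08:15, 16:45–17:45.
B but not A: 05:00–05:15, 10:45–12:30, 13:15–13:30, 14:00–15:00, 15:45–16:30.
Combining gives A △ B.

05:00–05:15, 07:45–08:15, 10:45–12:30, 13:15–13:30, 14:00–15:00, 15:45–16:30, 16:45–17:45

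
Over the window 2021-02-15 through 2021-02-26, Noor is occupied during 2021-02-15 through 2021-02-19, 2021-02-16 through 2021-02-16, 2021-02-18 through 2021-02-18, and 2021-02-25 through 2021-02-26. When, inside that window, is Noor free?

2021-02-20 through 2021-02-24

The merged coverage is 2021-02-15 through 2021-02-19, 2021-02-25 through 2021-02-26.
Uncovered inside 2021-02-15 through 2021-02-26: 2021-02-20 through 2021-02-24.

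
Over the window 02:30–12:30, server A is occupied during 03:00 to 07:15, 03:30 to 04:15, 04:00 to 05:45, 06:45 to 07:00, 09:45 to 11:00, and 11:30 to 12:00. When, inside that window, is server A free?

After merging, the occupied span is 03:00–07:15, 09:45–11:00, 11:30–12:00.
Complement within 02:30–12:30: 02:30–03:00, 07:15–09:45, 11:00–11:30, 12:00–12:30.

02:30–03:00, 07:15–09:45, 11:00–11:30, 12:00–12:30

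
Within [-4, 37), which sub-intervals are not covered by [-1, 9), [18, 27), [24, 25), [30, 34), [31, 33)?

[-4, -1) ∪ [9, 18) ∪ [27, 30) ∪ [34, 37)

Covered (merged): [-1, 9), [18, 27), [30, 34).
Uncovered inside [-4, 37): [-4, -1), [9, 18), [27, 30), [34, 37).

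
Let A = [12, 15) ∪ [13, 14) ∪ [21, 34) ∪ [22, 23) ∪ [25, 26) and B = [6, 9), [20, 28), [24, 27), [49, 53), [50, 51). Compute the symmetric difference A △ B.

[6, 9) ∪ [12, 15) ∪ [20, 21) ∪ [28, 34) ∪ [49, 53)

A, merged: [12, 15), [21, 34).
B, merged: [6, 9), [20, 28), [49, 53).
A \ B = [12, 15), [28, 34).
B \ A = [6, 9), [20, 21), [49, 53).
Union of the two gives the symmetric difference.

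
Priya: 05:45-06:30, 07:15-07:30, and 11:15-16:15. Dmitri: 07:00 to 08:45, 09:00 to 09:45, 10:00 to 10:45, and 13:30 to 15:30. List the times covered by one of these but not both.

A but not B: 05:45–06:30, 11:15–13:30, 15:30–16:15.
B but not A: 07:00–07:15, 07:30–08:45, 09:00–09:45, 10:00–10:45.
Combining gives A △ B.

05:45–06:30, 07:00–07:15, 07:30–08:45, 09:00–09:45, 10:00–10:45, 11:15–13:30, 15:30–16:15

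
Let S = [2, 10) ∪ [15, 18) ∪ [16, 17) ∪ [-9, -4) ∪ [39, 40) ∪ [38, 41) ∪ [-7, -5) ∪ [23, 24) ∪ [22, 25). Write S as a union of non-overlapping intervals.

Sort by start: [-9, -4), [-7, -5), [2, 10), [15, 18), [16, 17), [22, 25), [23, 24), [38, 41), [39, 40).
[-7, -5) overlaps/touches [-9, -4) → extend to [-9, -4).
[2, 10) is disjoint → start new block.
[15, 18) is disjoint → start new block.
[16, 17) overlaps/touches [15, 18) → extend to [15, 18).
[22, 25) is disjoint → start new block.
[23, 24) overlaps/touches [22, 25) → extend to [22, 25).
[38, 41) is disjoint → start new block.
[39, 40) overlaps/touches [38, 41) → extend to [38, 41).

[-9, -4) ∪ [2, 10) ∪ [15, 18) ∪ [22, 25) ∪ [38, 41)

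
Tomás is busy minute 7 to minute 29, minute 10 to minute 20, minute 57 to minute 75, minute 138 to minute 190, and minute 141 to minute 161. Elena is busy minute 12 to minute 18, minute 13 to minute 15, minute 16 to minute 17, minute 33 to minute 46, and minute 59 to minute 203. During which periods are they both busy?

First set merges to minute 7 to minute 29, minute 57 to minute 75, minute 138 to minute 190.
Second set merges to minute 12 to minute 18, minute 33 to minute 46, minute 59 to minute 203.
minute 7 to minute 29 overlaps B on minute 12 to minute 18.
minute 57 to minute 75 overlaps B on minute 59 to minute 75.
minute 138 to minute 190 overlaps B on minute 138 to minute 190.

minute 12 to minute 18, minute 59 to minute 75, minute 138 to minute 190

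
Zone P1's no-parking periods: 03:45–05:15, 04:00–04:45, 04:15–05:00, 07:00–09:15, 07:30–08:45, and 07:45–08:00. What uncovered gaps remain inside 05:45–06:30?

05:45–06:30

After merging, the occupied span is 03:45–05:15, 07:00–09:15.
Uncovered inside 05:45–06:30: 05:45–06:30.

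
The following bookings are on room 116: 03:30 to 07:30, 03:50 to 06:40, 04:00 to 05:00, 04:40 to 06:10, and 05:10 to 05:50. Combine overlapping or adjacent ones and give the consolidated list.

03:50–06:40 overlaps/touches 03:30–07:30 → extend to 03:30–07:30.
04:00–05:00 overlaps/touches 03:30–07:30 → extend to 03:30–07:30.
04:40–06:10 overlaps/touches 03:30–07:30 → extend to 03:30–07:30.
05:10–05:50 overlaps/touches 03:30–07:30 → extend to 03:30–07:30.

03:30–07:30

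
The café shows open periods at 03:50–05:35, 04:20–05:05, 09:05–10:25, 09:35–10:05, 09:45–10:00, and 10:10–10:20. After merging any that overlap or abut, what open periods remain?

03:50–05:35, 09:05–10:25

04:20–05:05 overlaps/touches 03:50–05:35 → extend to 03:50–05:35.
09:05–10:25 is disjoint → start new block.
09:35–10:05 overlaps/touches 09:05–10:25 → extend to 09:05–10:25.
09:45–10:00 overlaps/touches 09:05–10:25 → extend to 09:05–10:25.
10:10–10:20 overlaps/touches 09:05–10:25 → extend to 09:05–10:25.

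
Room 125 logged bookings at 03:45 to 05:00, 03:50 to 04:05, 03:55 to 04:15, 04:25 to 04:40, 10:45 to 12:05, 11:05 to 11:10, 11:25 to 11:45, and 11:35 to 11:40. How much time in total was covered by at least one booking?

2 h 35 min

Merged: 03:45–05:00, 10:45–12:05.
Lengths: 1 h 15 min + 1 h 20 min = 2 h 35 min.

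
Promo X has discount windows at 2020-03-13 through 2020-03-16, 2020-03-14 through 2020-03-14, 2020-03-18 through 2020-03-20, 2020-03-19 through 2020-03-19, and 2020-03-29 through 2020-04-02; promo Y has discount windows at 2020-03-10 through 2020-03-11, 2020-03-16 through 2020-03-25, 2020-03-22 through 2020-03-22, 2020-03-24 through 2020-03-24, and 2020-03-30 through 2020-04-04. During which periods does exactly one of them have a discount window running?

Merge the first list: 2020-03-13 through 2020-03-16, 2020-03-18 through 2020-03-20, 2020-03-29 through 2020-04-02.
Merge the second list: 2020-03-10 through 2020-03-11, 2020-03-16 through 2020-03-25, 2020-03-30 through 2020-04-04.
A \ B = 2020-03-13 through 2020-03-15, 2020-03-29 through 2020-03-29.
B \ A = 2020-03-10 through 2020-03-11, 2020-03-17 through 2020-03-17, 2020-03-21 through 2020-03-25, 2020-04-03 through 2020-04-04.
Union of the two gives the symmetric difference.

2020-03-10 through 2020-03-11, 2020-03-13 through 2020-03-15, 2020-03-17 through 2020-03-17, 2020-03-21 through 2020-03-25, 2020-03-29 through 2020-03-29, 2020-04-03 through 2020-04-04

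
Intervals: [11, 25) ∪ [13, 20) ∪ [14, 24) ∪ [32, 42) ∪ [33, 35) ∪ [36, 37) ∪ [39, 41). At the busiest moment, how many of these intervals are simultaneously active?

3

At 14, 3 of the intervals are simultaneously active.
No point has more.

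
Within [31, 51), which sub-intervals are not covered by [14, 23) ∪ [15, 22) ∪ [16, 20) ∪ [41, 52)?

[31, 41)

Covered (merged): [14, 23), [41, 52).
Complement within [31, 51): [31, 41).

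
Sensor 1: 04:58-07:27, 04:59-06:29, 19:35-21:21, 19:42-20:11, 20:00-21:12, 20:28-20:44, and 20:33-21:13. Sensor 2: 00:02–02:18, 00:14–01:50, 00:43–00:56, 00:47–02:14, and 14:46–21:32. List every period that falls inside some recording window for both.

Merge the first list: 04:58–07:27, 19:35–21:21.
Merge the second list: 00:02–02:18, 14:46–21:32.
04:58–07:27 meets no B interval.
19:35–21:21 ∩ B → 19:35–21:21.

19:35–21:21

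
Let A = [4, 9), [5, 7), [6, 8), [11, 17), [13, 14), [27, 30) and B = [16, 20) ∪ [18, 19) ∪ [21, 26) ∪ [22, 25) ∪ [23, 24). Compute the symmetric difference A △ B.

A, merged: [4, 9), [11, 17), [27, 30).
B, merged: [16, 20), [21, 26).
A \ B = [4, 9), [11, 16), [27, 30).
B \ A = [17, 20), [21, 26).
Union of the two gives the symmetric difference.

[4, 9) ∪ [11, 16) ∪ [17, 20) ∪ [21, 26) ∪ [27, 30)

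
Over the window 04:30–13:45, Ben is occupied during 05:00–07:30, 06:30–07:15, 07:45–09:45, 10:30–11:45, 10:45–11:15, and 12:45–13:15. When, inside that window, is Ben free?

After merging, the occupied span is 05:00–07:30, 07:45–09:45, 10:30–11:45, 12:45–13:15.
Complement within 04:30–13:45: 04:30–05:00, 07:30–07:45, 09:45–10:30, 11:45–12:45, 13:15–13:45.

04:30–05:00, 07:30–07:45, 09:45–10:30, 11:45–12:45, 13:15–13:45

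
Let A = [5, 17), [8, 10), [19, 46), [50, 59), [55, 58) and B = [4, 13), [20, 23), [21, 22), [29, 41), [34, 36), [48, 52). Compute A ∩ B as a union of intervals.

First set merges to [5, 17), [19, 46), [50, 59).
Second set merges to [4, 13), [20, 23), [29, 41), [48, 52).
[5, 17) meets the second set on [5, 13).
[19, 46) meets the second set on [20, 23), [29, 41).
[50, 59) meets the second set on [50, 52).

[5, 13) ∪ [20, 23) ∪ [29, 41) ∪ [50, 52)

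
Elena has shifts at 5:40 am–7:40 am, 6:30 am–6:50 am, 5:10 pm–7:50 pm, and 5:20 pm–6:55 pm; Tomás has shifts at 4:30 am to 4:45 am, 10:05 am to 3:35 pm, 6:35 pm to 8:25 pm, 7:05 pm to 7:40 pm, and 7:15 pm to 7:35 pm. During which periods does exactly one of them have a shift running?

4:30 am–4:45 am, 5:40 am–7:40 am, 10:05 am–3:35 pm, 5:10 pm–6:35 pm, 7:50 pm–8:25 pm

Merge the first list: 5:40 am–7:40 am, 5:10 pm–7:50 pm.
Merge the second list: 4:30 am–4:45 am, 10:05 am–3:35 pm, 6:35 pm–8:25 pm.
Only in the first: 5:40 am–7:40 am, 5:10 pm–6:35 pm.
Only in the second: 4:30 am–4:45 am, 10:05 am–3:35 pm, 7:50 pm–8:25 pm.
Together these are the periods covered by exactly one.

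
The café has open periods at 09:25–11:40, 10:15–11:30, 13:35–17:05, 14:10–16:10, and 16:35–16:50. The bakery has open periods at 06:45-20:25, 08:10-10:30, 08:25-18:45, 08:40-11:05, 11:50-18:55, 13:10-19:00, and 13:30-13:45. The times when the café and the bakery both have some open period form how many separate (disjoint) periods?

Merge the first list: 09:25–11:40, 13:35–17:05.
Merge the second list: 06:45–20:25.
A ∩ B = 09:25–11:40, 13:35–17:05.
That is 2 disjoint pieces.

2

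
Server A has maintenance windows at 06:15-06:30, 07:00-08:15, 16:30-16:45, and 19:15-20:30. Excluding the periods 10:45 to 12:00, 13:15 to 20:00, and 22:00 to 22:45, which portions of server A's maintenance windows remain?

06:15-06:30, 07:00-08:15, 20:00-20:30

06:15-06:30: no B overlap → unchanged.
07:00-08:15: no B overlap → unchanged.
16:30-16:45: fully covered by B → removed.
19:15-20:30 minus B → 20:00-20:30.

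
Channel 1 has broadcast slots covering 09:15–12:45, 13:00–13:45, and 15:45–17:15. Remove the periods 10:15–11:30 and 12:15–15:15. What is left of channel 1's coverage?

09:15–12:45 minus B → 09:15–10:15, 11:30–12:15.
13:00–13:45: fully covered by B → removed.
15:45–17:15: no B overlap → unchanged.

09:15–10:15, 11:30–12:15, 15:45–17:15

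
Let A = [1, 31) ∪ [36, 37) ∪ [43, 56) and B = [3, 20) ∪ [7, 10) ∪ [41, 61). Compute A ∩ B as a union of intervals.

[3, 20) ∪ [43, 56)

Merge the second list: [3, 20), [41, 61).
[1, 31) ∩ B → [3, 20).
[36, 37) meets no B interval.
[43, 56) ∩ B → [43, 56).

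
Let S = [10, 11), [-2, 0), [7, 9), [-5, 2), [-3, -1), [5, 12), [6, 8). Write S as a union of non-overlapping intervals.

Sort by start: [-5, 2), [-3, -1), [-2, 0), [5, 12), [6, 8), [7, 9), [10, 11).
[-3, -1) overlaps/touches [-5, 2) → extend to [-5, 2).
[-2, 0) overlaps/touches [-5, 2) → extend to [-5, 2).
[5, 12) is disjoint → start new block.
[6, 8) overlaps/touches [5, 12) → extend to [5, 12).
[7, 9) overlaps/touches [5, 12) → extend to [5, 12).
[10, 11) overlaps/touches [5, 12) → extend to [5, 12).

[-5, 2) ∪ [5, 12)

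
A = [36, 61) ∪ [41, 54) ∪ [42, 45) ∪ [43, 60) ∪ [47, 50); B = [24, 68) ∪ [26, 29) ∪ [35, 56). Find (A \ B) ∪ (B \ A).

First set merges to [36, 61).
Second set merges to [24, 68).
Only in the first: none.
Only in the second: [24, 36), [61, 68).
Together these are the periods covered by exactly one.

[24, 36) ∪ [61, 68)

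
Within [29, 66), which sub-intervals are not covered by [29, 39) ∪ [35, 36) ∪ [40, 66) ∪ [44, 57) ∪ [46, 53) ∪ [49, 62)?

Covered (merged): [29, 39), [40, 66).
Complement within [29, 66): [39, 40).

[39, 40)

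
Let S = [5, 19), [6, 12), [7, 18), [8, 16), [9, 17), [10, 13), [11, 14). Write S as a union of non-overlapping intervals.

[6, 12) overlaps/touches [5, 19) → extend to [5, 19).
[7, 18) overlaps/touches [5, 19) → extend to [5, 19).
[8, 16) overlaps/touches [5, 19) → extend to [5, 19).
[9, 17) overlaps/touches [5, 19) → extend to [5, 19).
[10, 13) overlaps/touches [5, 19) → extend to [5, 19).
[11, 14) overlaps/touches [5, 19) → extend to [5, 19).

[5, 19)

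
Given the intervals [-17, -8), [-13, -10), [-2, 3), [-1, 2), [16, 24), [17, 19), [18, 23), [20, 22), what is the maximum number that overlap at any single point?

3

At 18, 3 of the intervals are simultaneously active.
No point has more.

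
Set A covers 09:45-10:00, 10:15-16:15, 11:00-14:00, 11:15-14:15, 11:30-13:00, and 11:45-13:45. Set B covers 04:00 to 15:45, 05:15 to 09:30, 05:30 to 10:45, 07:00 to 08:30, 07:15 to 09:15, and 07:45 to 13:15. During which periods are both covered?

09:45-10:00, 10:15-15:45

First set merges to 09:45-10:00, 10:15-16:15.
Second set merges to 04:00-15:45.
09:45-10:00 ∩ B → 09:45-10:00.
10:15-16:15 ∩ B → 10:15-15:45.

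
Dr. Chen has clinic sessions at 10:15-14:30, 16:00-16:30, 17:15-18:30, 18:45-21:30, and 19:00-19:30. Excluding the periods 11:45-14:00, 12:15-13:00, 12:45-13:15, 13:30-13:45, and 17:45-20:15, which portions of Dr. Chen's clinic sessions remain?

10:15–11:45, 14:00–14:30, 16:00–16:30, 17:15–17:45, 20:15–21:30

A, merged: 10:15–14:30, 16:00–16:30, 17:15–18:30, 18:45–21:30.
B, merged: 11:45–14:00, 17:45–20:15.
10:15–14:30 \ B = 10:15–11:45, 14:00–14:30.
16:00–16:30: nothing removed.
17:15–18:30 \ B = 17:15–17:45.
18:45–21:30 \ B = 20:15–21:30.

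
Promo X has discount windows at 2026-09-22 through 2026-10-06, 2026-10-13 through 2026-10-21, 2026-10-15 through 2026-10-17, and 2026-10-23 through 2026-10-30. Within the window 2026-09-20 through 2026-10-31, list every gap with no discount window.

2026-09-20 through 2026-09-21, 2026-10-07 through 2026-10-12, 2026-10-22 through 2026-10-22, 2026-10-31 through 2026-10-31

After merging, the occupied span is 2026-09-22 through 2026-10-06, 2026-10-13 through 2026-10-21, 2026-10-23 through 2026-10-30.
Complement within 2026-09-20 through 2026-10-31: 2026-09-20 through 2026-09-21, 2026-10-07 through 2026-10-12, 2026-10-22 through 2026-10-22, 2026-10-31 through 2026-10-31.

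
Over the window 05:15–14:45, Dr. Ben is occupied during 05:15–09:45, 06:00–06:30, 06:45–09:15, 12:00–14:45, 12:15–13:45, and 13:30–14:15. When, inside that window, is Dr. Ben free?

09:45-12:00

Covered (merged): 05:15-09:45, 12:00-14:45.
Complement within 05:15-14:45: 09:45-12:00.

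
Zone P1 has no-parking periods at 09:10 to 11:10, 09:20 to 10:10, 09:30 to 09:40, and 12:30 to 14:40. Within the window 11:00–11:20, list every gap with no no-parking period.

11:10-11:20

After merging, the occupied span is 09:10-11:10, 12:30-14:40.
Uncovered inside 11:00-11:20: 11:10-11:20.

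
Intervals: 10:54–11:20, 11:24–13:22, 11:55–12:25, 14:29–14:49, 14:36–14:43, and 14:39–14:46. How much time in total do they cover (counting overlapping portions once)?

Merged: 10:54–11:20, 11:24–13:22, 14:29–14:49.
Lengths: 26 min + 1 h 58 min + 20 min = 2 h 44 min.

2 h 44 min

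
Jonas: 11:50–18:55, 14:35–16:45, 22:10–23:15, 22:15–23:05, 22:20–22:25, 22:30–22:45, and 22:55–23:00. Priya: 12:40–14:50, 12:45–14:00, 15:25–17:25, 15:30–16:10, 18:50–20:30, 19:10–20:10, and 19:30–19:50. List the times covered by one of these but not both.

11:50–12:40, 14:50–15:25, 17:25–18:50, 18:55–20:30, 22:10–23:15

Merge the first list: 11:50–18:55, 22:10–23:15.
Merge the second list: 12:40–14:50, 15:25–17:25, 18:50–20:30.
A but not B: 11:50–12:40, 14:50–15:25, 17:25–18:50, 22:10–23:15.
B but not A: 18:55–20:30.
Combining gives A △ B.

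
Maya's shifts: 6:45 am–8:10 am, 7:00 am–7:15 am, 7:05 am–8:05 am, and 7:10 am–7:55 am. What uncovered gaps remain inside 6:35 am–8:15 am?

Covered (merged): 6:45 am-8:10 am.
Uncovered inside 6:35 am-8:15 am: 6:35 am-6:45 am, 8:10 am-8:15 am.

6:35 am-6:45 am, 8:10 am-8:15 am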